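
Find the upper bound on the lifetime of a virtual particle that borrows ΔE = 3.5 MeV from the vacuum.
94.030 ys

Using the energy-time uncertainty principle:
ΔEΔt ≥ ℏ/2

For a virtual particle borrowing energy ΔE, the maximum lifetime is:
Δt_max = ℏ/(2ΔE)

Converting energy:
ΔE = 3.5 MeV = 5.608e-13 J

Δt_max = (1.055e-34 J·s) / (2 × 5.608e-13 J)
Δt_max = 9.403e-23 s = 94.030 ys

Virtual particles with higher borrowed energy exist for shorter times.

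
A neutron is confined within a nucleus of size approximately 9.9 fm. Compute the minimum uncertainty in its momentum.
5.326 × 10^-21 kg·m/s

Using the Heisenberg uncertainty principle:
ΔxΔp ≥ ℏ/2

With Δx ≈ L = 9.900e-15 m (the confinement size):
Δp_min = ℏ/(2Δx)
Δp_min = (1.055e-34 J·s) / (2 × 9.900e-15 m)
Δp_min = 5.326e-21 kg·m/s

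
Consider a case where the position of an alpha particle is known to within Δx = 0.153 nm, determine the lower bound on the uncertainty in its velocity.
51.866 m/s

Using the Heisenberg uncertainty principle and Δp = mΔv:
ΔxΔp ≥ ℏ/2
Δx(mΔv) ≥ ℏ/2

The minimum uncertainty in velocity is:
Δv_min = ℏ/(2mΔx)
Δv_min = (1.055e-34 J·s) / (2 × 6.645e-27 kg × 1.530e-10 m)
Δv_min = 5.187e+01 m/s = 51.866 m/s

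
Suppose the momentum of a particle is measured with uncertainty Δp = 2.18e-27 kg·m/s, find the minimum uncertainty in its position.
24.187 nm

Using the Heisenberg uncertainty principle:
ΔxΔp ≥ ℏ/2

The minimum uncertainty in position is:
Δx_min = ℏ/(2Δp)
Δx_min = (1.055e-34 J·s) / (2 × 2.180e-27 kg·m/s)
Δx_min = 2.419e-08 m = 24.187 nm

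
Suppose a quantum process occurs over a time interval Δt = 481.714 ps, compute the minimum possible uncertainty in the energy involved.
683.198 neV

Using the energy-time uncertainty principle:
ΔEΔt ≥ ℏ/2

The minimum uncertainty in energy is:
ΔE_min = ℏ/(2Δt)
ΔE_min = (1.055e-34 J·s) / (2 × 4.817e-10 s)
ΔE_min = 1.095e-25 J = 683.198 neV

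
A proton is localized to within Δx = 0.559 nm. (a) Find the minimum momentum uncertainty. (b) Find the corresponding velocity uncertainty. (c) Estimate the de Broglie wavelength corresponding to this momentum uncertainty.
(a) Δp_min = 9.433 × 10^-26 kg·m/s
(b) Δv_min = 56.394 m/s
(c) λ_dB = 7.025 nm

Step-by-step:

(a) From the uncertainty principle:
Δp_min = ℏ/(2Δx) = (1.055e-34 J·s)/(2 × 5.590e-10 m) = 9.433e-26 kg·m/s

(b) The velocity uncertainty:
Δv = Δp/m = (9.433e-26 kg·m/s)/(1.673e-27 kg) = 5.639e+01 m/s = 56.394 m/s

(c) The de Broglie wavelength for this momentum:
λ = h/p = (6.626e-34 J·s)/(9.433e-26 kg·m/s) = 7.025e-09 m = 7.025 nm

Note: The de Broglie wavelength is comparable to the localization size, as expected from wave-particle duality.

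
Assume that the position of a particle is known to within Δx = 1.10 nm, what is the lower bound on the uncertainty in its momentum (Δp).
4.794 × 10^-26 kg·m/s

Using the Heisenberg uncertainty principle:
ΔxΔp ≥ ℏ/2

The minimum uncertainty in momentum is:
Δp_min = ℏ/(2Δx)
Δp_min = (1.055e-34 J·s) / (2 × 1.100e-09 m)
Δp_min = 4.794e-26 kg·m/s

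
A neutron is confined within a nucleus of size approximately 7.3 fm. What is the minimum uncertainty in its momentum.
7.223 × 10^-21 kg·m/s

Using the Heisenberg uncertainty principle:
ΔxΔp ≥ ℏ/2

With Δx ≈ L = 7.300e-15 m (the confinement size):
Δp_min = ℏ/(2Δx)
Δp_min = (1.055e-34 J·s) / (2 × 7.300e-15 m)
Δp_min = 7.223e-21 kg·m/s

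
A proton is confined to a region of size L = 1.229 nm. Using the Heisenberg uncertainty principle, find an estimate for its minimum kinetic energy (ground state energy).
3.434 μeV

Using the uncertainty principle to estimate ground state energy:

1. The position uncertainty is approximately the confinement size:
   Δx ≈ L = 1.229e-09 m

2. From ΔxΔp ≥ ℏ/2, the minimum momentum uncertainty is:
   Δp ≈ ℏ/(2L) = 4.290e-26 kg·m/s

3. The kinetic energy is approximately:
   KE ≈ (Δp)²/(2m) = (4.290e-26)²/(2 × 1.673e-27 kg)
   KE ≈ 5.503e-25 J = 3.434 μeV

This is an order-of-magnitude estimate of the ground state energy.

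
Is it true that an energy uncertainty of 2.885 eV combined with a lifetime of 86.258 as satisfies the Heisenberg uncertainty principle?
No, it violates the uncertainty relation.

Calculate the product ΔEΔt:
ΔE = 2.885 eV = 4.622e-19 J
ΔEΔt = (4.622e-19 J) × (8.626e-17 s)
ΔEΔt = 3.987e-35 J·s

Compare to the minimum allowed value ℏ/2:
ℏ/2 = 5.273e-35 J·s

Since ΔEΔt = 3.987e-35 J·s < 5.273e-35 J·s = ℏ/2,
this violates the uncertainty relation.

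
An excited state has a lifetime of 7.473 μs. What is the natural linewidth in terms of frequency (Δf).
10.649 kHz

Using the energy-time uncertainty principle and E = hf:
ΔEΔt ≥ ℏ/2
hΔf·Δt ≥ ℏ/2

The minimum frequency uncertainty is:
Δf = ℏ/(2hτ) = 1/(4πτ)
Δf = 1/(4π × 7.473e-06 s)
Δf = 1.065e+04 Hz = 10.649 kHz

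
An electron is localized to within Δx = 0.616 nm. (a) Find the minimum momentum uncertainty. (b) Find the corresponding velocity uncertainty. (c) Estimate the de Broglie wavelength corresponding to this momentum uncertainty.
(a) Δp_min = 8.560 × 10^-26 kg·m/s
(b) Δv_min = 93.967 km/s
(c) λ_dB = 7.741 nm

Step-by-step:

(a) From the uncertainty principle:
Δp_min = ℏ/(2Δx) = (1.055e-34 J·s)/(2 × 6.160e-10 m) = 8.560e-26 kg·m/s

(b) The velocity uncertainty:
Δv = Δp/m = (8.560e-26 kg·m/s)/(9.109e-31 kg) = 9.397e+04 m/s = 93.967 km/s

(c) The de Broglie wavelength for this momentum:
λ = h/p = (6.626e-34 J·s)/(8.560e-26 kg·m/s) = 7.741e-09 m = 7.741 nm

Note: The de Broglie wavelength is comparable to the localization size, as expected from wave-particle duality.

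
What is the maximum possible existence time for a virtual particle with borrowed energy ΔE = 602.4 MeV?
5.463 × 10^-25 s

Using the energy-time uncertainty principle:
ΔEΔt ≥ ℏ/2

For a virtual particle borrowing energy ΔE, the maximum lifetime is:
Δt_max = ℏ/(2ΔE)

Converting energy:
ΔE = 602.4 MeV = 9.652e-11 J

Δt_max = (1.055e-34 J·s) / (2 × 9.652e-11 J)
Δt_max = 5.463e-25 s = 5.463 × 10^-25 s

Virtual particles with higher borrowed energy exist for shorter times.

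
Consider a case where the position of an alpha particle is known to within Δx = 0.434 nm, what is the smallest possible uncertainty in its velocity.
18.285 m/s

Using the Heisenberg uncertainty principle and Δp = mΔv:
ΔxΔp ≥ ℏ/2
Δx(mΔv) ≥ ℏ/2

The minimum uncertainty in velocity is:
Δv_min = ℏ/(2mΔx)
Δv_min = (1.055e-34 J·s) / (2 × 6.645e-27 kg × 4.340e-10 m)
Δv_min = 1.828e+01 m/s = 18.285 m/s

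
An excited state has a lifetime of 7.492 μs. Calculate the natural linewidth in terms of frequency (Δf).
10.622 kHz

Using the energy-time uncertainty principle and E = hf:
ΔEΔt ≥ ℏ/2
hΔf·Δt ≥ ℏ/2

The minimum frequency uncertainty is:
Δf = ℏ/(2hτ) = 1/(4πτ)
Δf = 1/(4π × 7.492e-06 s)
Δf = 1.062e+04 Hz = 10.622 kHz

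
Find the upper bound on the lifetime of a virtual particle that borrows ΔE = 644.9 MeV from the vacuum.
5.103 × 10^-25 s

Using the energy-time uncertainty principle:
ΔEΔt ≥ ℏ/2

For a virtual particle borrowing energy ΔE, the maximum lifetime is:
Δt_max = ℏ/(2ΔE)

Converting energy:
ΔE = 644.9 MeV = 1.033e-10 J

Δt_max = (1.055e-34 J·s) / (2 × 1.033e-10 J)
Δt_max = 5.103e-25 s = 5.103 × 10^-25 s

Virtual particles with higher borrowed energy exist for shorter times.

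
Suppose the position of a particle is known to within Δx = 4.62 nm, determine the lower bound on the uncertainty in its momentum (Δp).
1.141 × 10^-26 kg·m/s

Using the Heisenberg uncertainty principle:
ΔxΔp ≥ ℏ/2

The minimum uncertainty in momentum is:
Δp_min = ℏ/(2Δx)
Δp_min = (1.055e-34 J·s) / (2 × 4.620e-09 m)
Δp_min = 1.141e-26 kg·m/s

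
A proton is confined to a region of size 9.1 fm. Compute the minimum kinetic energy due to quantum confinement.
62.643 keV

Using the uncertainty principle:

1. Position uncertainty: Δx ≈ 9.100e-15 m
2. Minimum momentum uncertainty: Δp = ℏ/(2Δx) = 5.794e-21 kg·m/s
3. Minimum kinetic energy:
   KE = (Δp)²/(2m) = (5.794e-21)²/(2 × 1.673e-27 kg)
   KE = 1.004e-14 J = 62.643 keV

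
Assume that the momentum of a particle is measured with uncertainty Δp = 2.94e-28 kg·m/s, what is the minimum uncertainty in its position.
179.349 nm

Using the Heisenberg uncertainty principle:
ΔxΔp ≥ ℏ/2

The minimum uncertainty in position is:
Δx_min = ℏ/(2Δp)
Δx_min = (1.055e-34 J·s) / (2 × 2.940e-28 kg·m/s)
Δx_min = 1.793e-07 m = 179.349 nm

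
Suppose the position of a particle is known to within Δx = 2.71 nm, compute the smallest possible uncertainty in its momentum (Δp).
1.946 × 10^-26 kg·m/s

Using the Heisenberg uncertainty principle:
ΔxΔp ≥ ℏ/2

The minimum uncertainty in momentum is:
Δp_min = ℏ/(2Δx)
Δp_min = (1.055e-34 J·s) / (2 × 2.710e-09 m)
Δp_min = 1.946e-26 kg·m/s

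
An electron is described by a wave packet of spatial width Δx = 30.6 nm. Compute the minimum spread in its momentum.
1.723 × 10^-27 kg·m/s

For a wave packet, the spatial width Δx and momentum spread Δp are related by the uncertainty principle:
ΔxΔp ≥ ℏ/2

The minimum momentum spread is:
Δp_min = ℏ/(2Δx)
Δp_min = (1.055e-34 J·s) / (2 × 3.060e-08 m)
Δp_min = 1.723e-27 kg·m/s

A wave packet cannot have both a well-defined position and well-defined momentum.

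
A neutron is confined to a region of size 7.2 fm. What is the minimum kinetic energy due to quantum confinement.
99.929 keV

Using the uncertainty principle:

1. Position uncertainty: Δx ≈ 7.200e-15 m
2. Minimum momentum uncertainty: Δp = ℏ/(2Δx) = 7.323e-21 kg·m/s
3. Minimum kinetic energy:
   KE = (Δp)²/(2m) = (7.323e-21)²/(2 × 1.675e-27 kg)
   KE = 1.601e-14 J = 99.929 keV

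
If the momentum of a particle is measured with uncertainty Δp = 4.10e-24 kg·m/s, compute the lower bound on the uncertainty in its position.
12.861 pm

Using the Heisenberg uncertainty principle:
ΔxΔp ≥ ℏ/2

The minimum uncertainty in position is:
Δx_min = ℏ/(2Δp)
Δx_min = (1.055e-34 J·s) / (2 × 4.100e-24 kg·m/s)
Δx_min = 1.286e-11 m = 12.861 pm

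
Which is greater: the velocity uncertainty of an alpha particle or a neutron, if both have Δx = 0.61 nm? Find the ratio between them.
The neutron has the larger minimum velocity uncertainty, by a ratio of 4.0.

For both particles, Δp_min = ℏ/(2Δx) = 8.644e-26 kg·m/s (same for both).

The velocity uncertainty is Δv = Δp/m:
- alpha particle: Δv = 8.644e-26 / 6.645e-27 = 1.301e+01 m/s = 13.009 m/s
- neutron: Δv = 8.644e-26 / 1.675e-27 = 5.161e+01 m/s = 51.608 m/s

Ratio: 5.161e+01 / 1.301e+01 = 4.0

The lighter particle has larger velocity uncertainty because Δv ∝ 1/m.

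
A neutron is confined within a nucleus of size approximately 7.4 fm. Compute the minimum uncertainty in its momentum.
7.125 × 10^-21 kg·m/s

Using the Heisenberg uncertainty principle:
ΔxΔp ≥ ℏ/2

With Δx ≈ L = 7.400e-15 m (the confinement size):
Δp_min = ℏ/(2Δx)
Δp_min = (1.055e-34 J·s) / (2 × 7.400e-15 m)
Δp_min = 7.125e-21 kg·m/s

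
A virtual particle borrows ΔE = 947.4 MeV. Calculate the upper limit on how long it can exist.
3.474 × 10^-25 s

Using the energy-time uncertainty principle:
ΔEΔt ≥ ℏ/2

For a virtual particle borrowing energy ΔE, the maximum lifetime is:
Δt_max = ℏ/(2ΔE)

Converting energy:
ΔE = 947.4 MeV = 1.518e-10 J

Δt_max = (1.055e-34 J·s) / (2 × 1.518e-10 J)
Δt_max = 3.474e-25 s = 3.474 × 10^-25 s

Virtual particles with higher borrowed energy exist for shorter times.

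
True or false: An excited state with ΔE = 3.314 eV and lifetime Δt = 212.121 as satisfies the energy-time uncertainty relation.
Yes, it satisfies the uncertainty relation.

Calculate the product ΔEΔt:
ΔE = 3.314 eV = 5.310e-19 J
ΔEΔt = (5.310e-19 J) × (2.121e-16 s)
ΔEΔt = 1.126e-34 J·s

Compare to the minimum allowed value ℏ/2:
ℏ/2 = 5.273e-35 J·s

Since ΔEΔt = 1.126e-34 J·s ≥ 5.273e-35 J·s = ℏ/2,
this satisfies the uncertainty relation.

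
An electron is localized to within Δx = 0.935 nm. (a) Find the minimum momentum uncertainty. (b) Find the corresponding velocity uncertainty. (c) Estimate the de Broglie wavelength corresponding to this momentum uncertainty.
(a) Δp_min = 5.639 × 10^-26 kg·m/s
(b) Δv_min = 61.908 km/s
(c) λ_dB = 11.750 nm

Step-by-step:

(a) From the uncertainty principle:
Δp_min = ℏ/(2Δx) = (1.055e-34 J·s)/(2 × 9.350e-10 m) = 5.639e-26 kg·m/s

(b) The velocity uncertainty:
Δv = Δp/m = (5.639e-26 kg·m/s)/(9.109e-31 kg) = 6.191e+04 m/s = 61.908 km/s

(c) The de Broglie wavelength for this momentum:
λ = h/p = (6.626e-34 J·s)/(5.639e-26 kg·m/s) = 1.175e-08 m = 11.750 nm

Note: The de Broglie wavelength is comparable to the localization size, as expected from wave-particle duality.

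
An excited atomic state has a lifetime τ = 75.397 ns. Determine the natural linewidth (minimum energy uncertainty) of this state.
4.365 neV

Using the energy-time uncertainty principle:
ΔEΔt ≥ ℏ/2

The lifetime τ represents the time uncertainty Δt.
The natural linewidth (minimum energy uncertainty) is:

ΔE = ℏ/(2τ)
ΔE = (1.055e-34 J·s) / (2 × 7.540e-08 s)
ΔE = 6.993e-28 J = 4.365 neV

This natural linewidth limits the precision of spectroscopic measurements.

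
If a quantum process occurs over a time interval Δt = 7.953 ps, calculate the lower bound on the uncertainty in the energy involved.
41.381 μeV

Using the energy-time uncertainty principle:
ΔEΔt ≥ ℏ/2

The minimum uncertainty in energy is:
ΔE_min = ℏ/(2Δt)
ΔE_min = (1.055e-34 J·s) / (2 × 7.953e-12 s)
ΔE_min = 6.630e-24 J = 41.381 μeV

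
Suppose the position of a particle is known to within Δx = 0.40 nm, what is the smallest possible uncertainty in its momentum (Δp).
1.318 × 10^-25 kg·m/s

Using the Heisenberg uncertainty principle:
ΔxΔp ≥ ℏ/2

The minimum uncertainty in momentum is:
Δp_min = ℏ/(2Δx)
Δp_min = (1.055e-34 J·s) / (2 × 4.000e-10 m)
Δp_min = 1.318e-25 kg·m/s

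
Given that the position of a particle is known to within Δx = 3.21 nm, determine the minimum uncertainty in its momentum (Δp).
1.643 × 10^-26 kg·m/s

Using the Heisenberg uncertainty principle:
ΔxΔp ≥ ℏ/2

The minimum uncertainty in momentum is:
Δp_min = ℏ/(2Δx)
Δp_min = (1.055e-34 J·s) / (2 × 3.210e-09 m)
Δp_min = 1.643e-26 kg·m/s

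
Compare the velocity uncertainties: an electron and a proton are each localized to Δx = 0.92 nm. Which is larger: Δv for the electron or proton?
The electron has the larger minimum velocity uncertainty, by a ratio of 1836.2.

For both particles, Δp_min = ℏ/(2Δx) = 5.731e-26 kg·m/s (same for both).

The velocity uncertainty is Δv = Δp/m:
- electron: Δv = 5.731e-26 / 9.109e-31 = 6.292e+04 m/s = 62.917 km/s
- proton: Δv = 5.731e-26 / 1.673e-27 = 3.427e+01 m/s = 34.266 m/s

Ratio: 6.292e+04 / 3.427e+01 = 1836.2

The lighter particle has larger velocity uncertainty because Δv ∝ 1/m.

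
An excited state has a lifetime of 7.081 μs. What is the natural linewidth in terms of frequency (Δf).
11.238 kHz

Using the energy-time uncertainty principle and E = hf:
ΔEΔt ≥ ℏ/2
hΔf·Δt ≥ ℏ/2

The minimum frequency uncertainty is:
Δf = ℏ/(2hτ) = 1/(4πτ)
Δf = 1/(4π × 7.081e-06 s)
Δf = 1.124e+04 Hz = 11.238 kHz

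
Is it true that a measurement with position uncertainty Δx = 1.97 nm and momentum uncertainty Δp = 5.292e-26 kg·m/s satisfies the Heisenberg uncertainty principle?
Yes, it satisfies the uncertainty principle.

Calculate the product ΔxΔp:
ΔxΔp = (1.970e-09 m) × (5.292e-26 kg·m/s)
ΔxΔp = 1.043e-34 J·s

Compare to the minimum allowed value ℏ/2:
ℏ/2 = 5.273e-35 J·s

Since ΔxΔp = 1.043e-34 J·s ≥ 5.273e-35 J·s = ℏ/2,
the measurement satisfies the uncertainty principle.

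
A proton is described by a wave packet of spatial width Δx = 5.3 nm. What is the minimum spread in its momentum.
9.949 × 10^-27 kg·m/s

For a wave packet, the spatial width Δx and momentum spread Δp are related by the uncertainty principle:
ΔxΔp ≥ ℏ/2

The minimum momentum spread is:
Δp_min = ℏ/(2Δx)
Δp_min = (1.055e-34 J·s) / (2 × 5.300e-09 m)
Δp_min = 9.949e-27 kg·m/s

A wave packet cannot have both a well-defined position and well-defined momentum.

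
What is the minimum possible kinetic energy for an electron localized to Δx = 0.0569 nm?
2.942 eV

Localizing a particle requires giving it sufficient momentum uncertainty:

1. From uncertainty principle: Δp ≥ ℏ/(2Δx)
   Δp_min = (1.055e-34 J·s) / (2 × 5.690e-11 m)
   Δp_min = 9.267e-25 kg·m/s

2. This momentum uncertainty corresponds to kinetic energy:
   KE ≈ (Δp)²/(2m) = (9.267e-25)²/(2 × 9.109e-31 kg)
   KE = 4.714e-19 J = 2.942 eV

Tighter localization requires more energy.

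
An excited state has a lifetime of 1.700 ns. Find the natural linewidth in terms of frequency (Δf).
46.810 MHz

Using the energy-time uncertainty principle and E = hf:
ΔEΔt ≥ ℏ/2
hΔf·Δt ≥ ℏ/2

The minimum frequency uncertainty is:
Δf = ℏ/(2hτ) = 1/(4πτ)
Δf = 1/(4π × 1.700e-09 s)
Δf = 4.681e+07 Hz = 46.810 MHz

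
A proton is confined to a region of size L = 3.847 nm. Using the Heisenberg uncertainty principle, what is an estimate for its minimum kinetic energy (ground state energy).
350.518 neV

Using the uncertainty principle to estimate ground state energy:

1. The position uncertainty is approximately the confinement size:
   Δx ≈ L = 3.847e-09 m

2. From ΔxΔp ≥ ℏ/2, the minimum momentum uncertainty is:
   Δp ≈ ℏ/(2L) = 1.371e-26 kg·m/s

3. The kinetic energy is approximately:
   KE ≈ (Δp)²/(2m) = (1.371e-26)²/(2 × 1.673e-27 kg)
   KE ≈ 5.616e-26 J = 350.518 neV

This is an order-of-magnitude estimate of the ground state energy.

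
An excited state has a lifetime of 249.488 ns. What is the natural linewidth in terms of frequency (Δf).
318.963 kHz

Using the energy-time uncertainty principle and E = hf:
ΔEΔt ≥ ℏ/2
hΔf·Δt ≥ ℏ/2

The minimum frequency uncertainty is:
Δf = ℏ/(2hτ) = 1/(4πτ)
Δf = 1/(4π × 2.495e-07 s)
Δf = 3.190e+05 Hz = 318.963 kHz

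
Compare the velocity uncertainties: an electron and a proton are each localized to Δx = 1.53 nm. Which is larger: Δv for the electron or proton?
The electron has the larger minimum velocity uncertainty, by a ratio of 1836.2.

For both particles, Δp_min = ℏ/(2Δx) = 3.446e-26 kg·m/s (same for both).

The velocity uncertainty is Δv = Δp/m:
- electron: Δv = 3.446e-26 / 9.109e-31 = 3.783e+04 m/s = 37.833 km/s
- proton: Δv = 3.446e-26 / 1.673e-27 = 2.060e+01 m/s = 20.604 m/s

Ratio: 3.783e+04 / 2.060e+01 = 1836.2

The lighter particle has larger velocity uncertainty because Δv ∝ 1/m.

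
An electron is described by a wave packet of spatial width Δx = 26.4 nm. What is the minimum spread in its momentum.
1.997 × 10^-27 kg·m/s

For a wave packet, the spatial width Δx and momentum spread Δp are related by the uncertainty principle:
ΔxΔp ≥ ℏ/2

The minimum momentum spread is:
Δp_min = ℏ/(2Δx)
Δp_min = (1.055e-34 J·s) / (2 × 2.640e-08 m)
Δp_min = 1.997e-27 kg·m/s

A wave packet cannot have both a well-defined position and well-defined momentum.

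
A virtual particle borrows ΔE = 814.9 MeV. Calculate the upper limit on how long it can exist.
4.039 × 10^-25 s

Using the energy-time uncertainty principle:
ΔEΔt ≥ ℏ/2

For a virtual particle borrowing energy ΔE, the maximum lifetime is:
Δt_max = ℏ/(2ΔE)

Converting energy:
ΔE = 814.9 MeV = 1.306e-10 J

Δt_max = (1.055e-34 J·s) / (2 × 1.306e-10 J)
Δt_max = 4.039e-25 s = 4.039 × 10^-25 s

Virtual particles with higher borrowed energy exist for shorter times.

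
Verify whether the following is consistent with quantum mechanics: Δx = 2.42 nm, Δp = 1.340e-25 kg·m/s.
Yes, it satisfies the uncertainty principle.

Calculate the product ΔxΔp:
ΔxΔp = (2.420e-09 m) × (1.340e-25 kg·m/s)
ΔxΔp = 3.243e-34 J·s

Compare to the minimum allowed value ℏ/2:
ℏ/2 = 5.273e-35 J·s

Since ΔxΔp = 3.243e-34 J·s ≥ 5.273e-35 J·s = ℏ/2,
the measurement satisfies the uncertainty principle.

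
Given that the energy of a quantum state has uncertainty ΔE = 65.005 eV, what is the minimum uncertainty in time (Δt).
5.063 as

Using the energy-time uncertainty principle:
ΔEΔt ≥ ℏ/2

The minimum uncertainty in time is:
Δt_min = ℏ/(2ΔE)
Δt_min = (1.055e-34 J·s) / (2 × 1.041e-17 J)
Δt_min = 5.063e-18 s = 5.063 as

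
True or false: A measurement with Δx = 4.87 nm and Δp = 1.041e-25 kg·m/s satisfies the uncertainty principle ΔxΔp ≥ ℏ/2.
Yes, it satisfies the uncertainty principle.

Calculate the product ΔxΔp:
ΔxΔp = (4.870e-09 m) × (1.041e-25 kg·m/s)
ΔxΔp = 5.070e-34 J·s

Compare to the minimum allowed value ℏ/2:
ℏ/2 = 5.273e-35 J·s

Since ΔxΔp = 5.070e-34 J·s ≥ 5.273e-35 J·s = ℏ/2,
the measurement satisfies the uncertainty principle.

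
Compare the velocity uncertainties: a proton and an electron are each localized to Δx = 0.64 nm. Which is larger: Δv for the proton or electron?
The electron has the larger minimum velocity uncertainty, by a ratio of 1836.2.

For both particles, Δp_min = ℏ/(2Δx) = 8.239e-26 kg·m/s (same for both).

The velocity uncertainty is Δv = Δp/m:
- proton: Δv = 8.239e-26 / 1.673e-27 = 4.926e+01 m/s = 49.257 m/s
- electron: Δv = 8.239e-26 / 9.109e-31 = 9.044e+04 m/s = 90.443 km/s

Ratio: 9.044e+04 / 4.926e+01 = 1836.2

The lighter particle has larger velocity uncertainty because Δv ∝ 1/m.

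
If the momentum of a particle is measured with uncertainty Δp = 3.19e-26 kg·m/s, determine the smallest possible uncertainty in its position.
1.653 nm

Using the Heisenberg uncertainty principle:
ΔxΔp ≥ ℏ/2

The minimum uncertainty in position is:
Δx_min = ℏ/(2Δp)
Δx_min = (1.055e-34 J·s) / (2 × 3.190e-26 kg·m/s)
Δx_min = 1.653e-09 m = 1.653 nm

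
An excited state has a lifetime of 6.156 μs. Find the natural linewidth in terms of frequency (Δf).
12.927 kHz

Using the energy-time uncertainty principle and E = hf:
ΔEΔt ≥ ℏ/2
hΔf·Δt ≥ ℏ/2

The minimum frequency uncertainty is:
Δf = ℏ/(2hτ) = 1/(4πτ)
Δf = 1/(4π × 6.156e-06 s)
Δf = 1.293e+04 Hz = 12.927 kHz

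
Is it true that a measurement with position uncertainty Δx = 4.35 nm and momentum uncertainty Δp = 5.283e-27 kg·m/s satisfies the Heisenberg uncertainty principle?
No, it violates the uncertainty principle (impossible measurement).

Calculate the product ΔxΔp:
ΔxΔp = (4.350e-09 m) × (5.283e-27 kg·m/s)
ΔxΔp = 2.298e-35 J·s

Compare to the minimum allowed value ℏ/2:
ℏ/2 = 5.273e-35 J·s

Since ΔxΔp = 2.298e-35 J·s < 5.273e-35 J·s = ℏ/2,
the measurement violates the uncertainty principle.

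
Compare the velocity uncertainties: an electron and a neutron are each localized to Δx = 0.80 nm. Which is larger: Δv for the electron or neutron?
The electron has the larger minimum velocity uncertainty, by a ratio of 1838.7.

For both particles, Δp_min = ℏ/(2Δx) = 6.591e-26 kg·m/s (same for both).

The velocity uncertainty is Δv = Δp/m:
- electron: Δv = 6.591e-26 / 9.109e-31 = 7.235e+04 m/s = 72.355 km/s
- neutron: Δv = 6.591e-26 / 1.675e-27 = 3.935e+01 m/s = 39.351 m/s

Ratio: 7.235e+04 / 3.935e+01 = 1838.7

The lighter particle has larger velocity uncertainty because Δv ∝ 1/m.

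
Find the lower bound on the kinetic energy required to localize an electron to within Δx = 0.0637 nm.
2.347 eV

Localizing a particle requires giving it sufficient momentum uncertainty:

1. From uncertainty principle: Δp ≥ ℏ/(2Δx)
   Δp_min = (1.055e-34 J·s) / (2 × 6.370e-11 m)
   Δp_min = 8.278e-25 kg·m/s

2. This momentum uncertainty corresponds to kinetic energy:
   KE ≈ (Δp)²/(2m) = (8.278e-25)²/(2 × 9.109e-31 kg)
   KE = 3.761e-19 J = 2.347 eV

Tighter localization requires more energy.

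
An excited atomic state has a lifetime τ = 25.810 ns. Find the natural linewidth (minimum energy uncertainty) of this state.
12.751 neV

Using the energy-time uncertainty principle:
ΔEΔt ≥ ℏ/2

The lifetime τ represents the time uncertainty Δt.
The natural linewidth (minimum energy uncertainty) is:

ΔE = ℏ/(2τ)
ΔE = (1.055e-34 J·s) / (2 × 2.581e-08 s)
ΔE = 2.043e-27 J = 12.751 neV

This natural linewidth limits the precision of spectroscopic measurements.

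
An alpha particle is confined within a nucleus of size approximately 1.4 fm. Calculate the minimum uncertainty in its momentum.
3.766 × 10^-20 kg·m/s

Using the Heisenberg uncertainty principle:
ΔxΔp ≥ ℏ/2

With Δx ≈ L = 1.400e-15 m (the confinement size):
Δp_min = ℏ/(2Δx)
Δp_min = (1.055e-34 J·s) / (2 × 1.400e-15 m)
Δp_min = 3.766e-20 kg·m/s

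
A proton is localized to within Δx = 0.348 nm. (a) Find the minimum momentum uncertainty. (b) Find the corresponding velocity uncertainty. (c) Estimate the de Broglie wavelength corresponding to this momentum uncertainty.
(a) Δp_min = 1.515 × 10^-25 kg·m/s
(b) Δv_min = 90.588 m/s
(c) λ_dB = 4.373 nm

Step-by-step:

(a) From the uncertainty principle:
Δp_min = ℏ/(2Δx) = (1.055e-34 J·s)/(2 × 3.480e-10 m) = 1.515e-25 kg·m/s

(b) The velocity uncertainty:
Δv = Δp/m = (1.515e-25 kg·m/s)/(1.673e-27 kg) = 9.059e+01 m/s = 90.588 m/s

(c) The de Broglie wavelength for this momentum:
λ = h/p = (6.626e-34 J·s)/(1.515e-25 kg·m/s) = 4.373e-09 m = 4.373 nm

Note: The de Broglie wavelength is comparable to the localization size, as expected from wave-particle duality.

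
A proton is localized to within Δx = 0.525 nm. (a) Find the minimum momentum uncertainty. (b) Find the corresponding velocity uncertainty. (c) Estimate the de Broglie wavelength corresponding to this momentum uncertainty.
(a) Δp_min = 1.004 × 10^-25 kg·m/s
(b) Δv_min = 60.047 m/s
(c) λ_dB = 6.597 nm

Step-by-step:

(a) From the uncertainty principle:
Δp_min = ℏ/(2Δx) = (1.055e-34 J·s)/(2 × 5.250e-10 m) = 1.004e-25 kg·m/s

(b) The velocity uncertainty:
Δv = Δp/m = (1.004e-25 kg·m/s)/(1.673e-27 kg) = 6.005e+01 m/s = 60.047 m/s

(c) The de Broglie wavelength for this momentum:
λ = h/p = (6.626e-34 J·s)/(1.004e-25 kg·m/s) = 6.597e-09 m = 6.597 nm

Note: The de Broglie wavelength is comparable to the localization size, as expected from wave-particle duality.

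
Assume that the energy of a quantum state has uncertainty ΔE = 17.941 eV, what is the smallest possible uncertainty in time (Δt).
18.344 as

Using the energy-time uncertainty principle:
ΔEΔt ≥ ℏ/2

The minimum uncertainty in time is:
Δt_min = ℏ/(2ΔE)
Δt_min = (1.055e-34 J·s) / (2 × 2.874e-18 J)
Δt_min = 1.834e-17 s = 18.344 as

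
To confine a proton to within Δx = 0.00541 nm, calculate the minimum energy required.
177.239 meV

Localizing a particle requires giving it sufficient momentum uncertainty:

1. From uncertainty principle: Δp ≥ ℏ/(2Δx)
   Δp_min = (1.055e-34 J·s) / (2 × 5.410e-12 m)
   Δp_min = 9.747e-24 kg·m/s

2. This momentum uncertainty corresponds to kinetic energy:
   KE ≈ (Δp)²/(2m) = (9.747e-24)²/(2 × 1.673e-27 kg)
   KE = 2.840e-20 J = 177.239 meV

Tighter localization requires more energy.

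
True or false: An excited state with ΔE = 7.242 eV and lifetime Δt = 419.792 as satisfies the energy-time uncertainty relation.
Yes, it satisfies the uncertainty relation.

Calculate the product ΔEΔt:
ΔE = 7.242 eV = 1.160e-18 J
ΔEΔt = (1.160e-18 J) × (4.198e-16 s)
ΔEΔt = 4.871e-34 J·s

Compare to the minimum allowed value ℏ/2:
ℏ/2 = 5.273e-35 J·s

Since ΔEΔt = 4.871e-34 J·s ≥ 5.273e-35 J·s = ℏ/2,
this satisfies the uncertainty relation.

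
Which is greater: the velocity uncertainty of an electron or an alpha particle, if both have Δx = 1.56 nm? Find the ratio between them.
The electron has the larger minimum velocity uncertainty, by a ratio of 7294.3.

For both particles, Δp_min = ℏ/(2Δx) = 3.380e-26 kg·m/s (same for both).

The velocity uncertainty is Δv = Δp/m:
- electron: Δv = 3.380e-26 / 9.109e-31 = 3.711e+04 m/s = 37.105 km/s
- alpha particle: Δv = 3.380e-26 / 6.645e-27 = 5.087e+00 m/s = 5.087 m/s

Ratio: 3.711e+04 / 5.087e+00 = 7294.3

The lighter particle has larger velocity uncertainty because Δv ∝ 1/m.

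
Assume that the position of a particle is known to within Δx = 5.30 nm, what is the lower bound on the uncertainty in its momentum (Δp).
9.949 × 10^-27 kg·m/s

Using the Heisenberg uncertainty principle:
ΔxΔp ≥ ℏ/2

The minimum uncertainty in momentum is:
Δp_min = ℏ/(2Δx)
Δp_min = (1.055e-34 J·s) / (2 × 5.300e-09 m)
Δp_min = 9.949e-27 kg·m/s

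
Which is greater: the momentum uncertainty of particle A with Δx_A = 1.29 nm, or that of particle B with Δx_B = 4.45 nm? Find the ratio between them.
Particle A has the larger minimum momentum uncertainty, by a factor of 3.45.

For each particle, the minimum momentum uncertainty is Δp_min = ℏ/(2Δx):

Particle A: Δp_A = ℏ/(2×1.290e-09 m) = 4.087e-26 kg·m/s
Particle B: Δp_B = ℏ/(2×4.450e-09 m) = 1.185e-26 kg·m/s

Ratio: Δp_A/Δp_B = 3.45

Since Δp_min ∝ 1/Δx, the particle with smaller position uncertainty (A) has larger momentum uncertainty.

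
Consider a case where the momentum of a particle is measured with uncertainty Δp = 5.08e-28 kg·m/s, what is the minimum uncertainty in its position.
103.796 nm

Using the Heisenberg uncertainty principle:
ΔxΔp ≥ ℏ/2

The minimum uncertainty in position is:
Δx_min = ℏ/(2Δp)
Δx_min = (1.055e-34 J·s) / (2 × 5.080e-28 kg·m/s)
Δx_min = 1.038e-07 m = 103.796 nm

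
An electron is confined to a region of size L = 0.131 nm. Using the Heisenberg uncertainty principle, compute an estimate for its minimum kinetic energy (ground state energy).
555.035 meV

Using the uncertainty principle to estimate ground state energy:

1. The position uncertainty is approximately the confinement size:
   Δx ≈ L = 1.310e-10 m

2. From ΔxΔp ≥ ℏ/2, the minimum momentum uncertainty is:
   Δp ≈ ℏ/(2L) = 4.025e-25 kg·m/s

3. The kinetic energy is approximately:
   KE ≈ (Δp)²/(2m) = (4.025e-25)²/(2 × 9.109e-31 kg)
   KE ≈ 8.893e-20 J = 555.035 meV

This is an order-of-magnitude estimate of the ground state energy.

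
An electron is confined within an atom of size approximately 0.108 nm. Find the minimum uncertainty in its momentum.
4.882 × 10^-25 kg·m/s

Using the Heisenberg uncertainty principle:
ΔxΔp ≥ ℏ/2

With Δx ≈ L = 1.080e-10 m (the confinement size):
Δp_min = ℏ/(2Δx)
Δp_min = (1.055e-34 J·s) / (2 × 1.080e-10 m)
Δp_min = 4.882e-25 kg·m/s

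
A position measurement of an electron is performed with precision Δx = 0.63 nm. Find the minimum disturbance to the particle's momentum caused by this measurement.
8.370 × 10^-26 kg·m/s

The uncertainty principle implies that measuring position disturbs momentum:
ΔxΔp ≥ ℏ/2

When we measure position with precision Δx, we necessarily introduce a momentum uncertainty:
Δp ≥ ℏ/(2Δx)
Δp_min = (1.055e-34 J·s) / (2 × 6.300e-10 m)
Δp_min = 8.370e-26 kg·m/s

The more precisely we measure position, the greater the momentum disturbance.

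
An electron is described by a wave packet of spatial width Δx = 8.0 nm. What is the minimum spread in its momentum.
6.591 × 10^-27 kg·m/s

For a wave packet, the spatial width Δx and momentum spread Δp are related by the uncertainty principle:
ΔxΔp ≥ ℏ/2

The minimum momentum spread is:
Δp_min = ℏ/(2Δx)
Δp_min = (1.055e-34 J·s) / (2 × 8.000e-09 m)
Δp_min = 6.591e-27 kg·m/s

A wave packet cannot have both a well-defined position and well-defined momentum.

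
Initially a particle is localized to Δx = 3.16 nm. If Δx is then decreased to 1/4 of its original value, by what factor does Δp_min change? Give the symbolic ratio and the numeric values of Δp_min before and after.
Original Δp_min = 1.669 × 10^-26 kg·m/s; new Δp'_min = 6.675 × 10^-26 kg·m/s; ratio Δp'_min/Δp_min = 4.

From the uncertainty principle ΔxΔp ≥ ℏ/2, the minimum momentum uncertainty is Δp_min = ℏ/(2Δx).

Original (Δx = 3.16 nm = 3.160e-09 m):
Δp_min = (1.055e-34 J·s)/(2 × 3.160e-09 m) = 1.669e-26 kg·m/s

When Δx → (1/4)Δx:
Δp'_min = ℏ/(2 × (1/4)Δx) = 4 × ℏ/(2Δx) = 4 × Δp_min
Δp'_min = 4 × 1.669e-26 kg·m/s = 6.675e-26 kg·m/s

Since Δp_min ∝ 1/Δx, when Δx is decreased to 1/4 of its original value, Δp_min increases to 4 times its original value.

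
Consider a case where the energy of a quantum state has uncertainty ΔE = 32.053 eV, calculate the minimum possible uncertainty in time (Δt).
10.268 as

Using the energy-time uncertainty principle:
ΔEΔt ≥ ℏ/2

The minimum uncertainty in time is:
Δt_min = ℏ/(2ΔE)
Δt_min = (1.055e-34 J·s) / (2 × 5.135e-18 J)
Δt_min = 1.027e-17 s = 10.268 as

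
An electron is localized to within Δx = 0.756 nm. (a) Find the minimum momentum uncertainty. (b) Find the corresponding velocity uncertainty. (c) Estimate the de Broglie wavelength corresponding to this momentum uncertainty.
(a) Δp_min = 6.975 × 10^-26 kg·m/s
(b) Δv_min = 76.566 km/s
(c) λ_dB = 9.500 nm

Step-by-step:

(a) From the uncertainty principle:
Δp_min = ℏ/(2Δx) = (1.055e-34 J·s)/(2 × 7.560e-10 m) = 6.975e-26 kg·m/s

(b) The velocity uncertainty:
Δv = Δp/m = (6.975e-26 kg·m/s)/(9.109e-31 kg) = 7.657e+04 m/s = 76.566 km/s

(c) The de Broglie wavelength for this momentum:
λ = h/p = (6.626e-34 J·s)/(6.975e-26 kg·m/s) = 9.500e-09 m = 9.500 nm

Note: The de Broglie wavelength is comparable to the localization size, as expected from wave-particle duality.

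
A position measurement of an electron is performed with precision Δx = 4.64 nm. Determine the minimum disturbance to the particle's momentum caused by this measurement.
1.136 × 10^-26 kg·m/s

The uncertainty principle implies that measuring position disturbs momentum:
ΔxΔp ≥ ℏ/2

When we measure position with precision Δx, we necessarily introduce a momentum uncertainty:
Δp ≥ ℏ/(2Δx)
Δp_min = (1.055e-34 J·s) / (2 × 4.640e-09 m)
Δp_min = 1.136e-26 kg·m/s

The more precisely we measure position, the greater the momentum disturbance.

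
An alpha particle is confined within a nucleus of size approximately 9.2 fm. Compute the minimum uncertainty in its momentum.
5.731 × 10^-21 kg·m/s

Using the Heisenberg uncertainty principle:
ΔxΔp ≥ ℏ/2

With Δx ≈ L = 9.200e-15 m (the confinement size):
Δp_min = ℏ/(2Δx)
Δp_min = (1.055e-34 J·s) / (2 × 9.200e-15 m)
Δp_min = 5.731e-21 kg·m/s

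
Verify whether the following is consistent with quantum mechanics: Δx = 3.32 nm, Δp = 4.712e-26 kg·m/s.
Yes, it satisfies the uncertainty principle.

Calculate the product ΔxΔp:
ΔxΔp = (3.320e-09 m) × (4.712e-26 kg·m/s)
ΔxΔp = 1.564e-34 J·s

Compare to the minimum allowed value ℏ/2:
ℏ/2 = 5.273e-35 J·s

Since ΔxΔp = 1.564e-34 J·s ≥ 5.273e-35 J·s = ℏ/2,
the measurement satisfies the uncertainty principle.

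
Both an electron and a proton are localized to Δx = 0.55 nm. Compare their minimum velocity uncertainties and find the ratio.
The electron has the larger minimum velocity uncertainty, by a ratio of 1836.2.

For both particles, Δp_min = ℏ/(2Δx) = 9.587e-26 kg·m/s (same for both).

The velocity uncertainty is Δv = Δp/m:
- electron: Δv = 9.587e-26 / 9.109e-31 = 1.052e+05 m/s = 105.243 km/s
- proton: Δv = 9.587e-26 / 1.673e-27 = 5.732e+01 m/s = 57.317 m/s

Ratio: 1.052e+05 / 5.732e+01 = 1836.2

The lighter particle has larger velocity uncertainty because Δv ∝ 1/m.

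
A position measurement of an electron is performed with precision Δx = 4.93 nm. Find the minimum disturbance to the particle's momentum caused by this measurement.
1.070 × 10^-26 kg·m/s

The uncertainty principle implies that measuring position disturbs momentum:
ΔxΔp ≥ ℏ/2

When we measure position with precision Δx, we necessarily introduce a momentum uncertainty:
Δp ≥ ℏ/(2Δx)
Δp_min = (1.055e-34 J·s) / (2 × 4.930e-09 m)
Δp_min = 1.070e-26 kg·m/s

The more precisely we measure position, the greater the momentum disturbance.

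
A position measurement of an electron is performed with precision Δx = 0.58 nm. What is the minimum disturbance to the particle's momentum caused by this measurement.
9.091 × 10^-26 kg·m/s

The uncertainty principle implies that measuring position disturbs momentum:
ΔxΔp ≥ ℏ/2

When we measure position with precision Δx, we necessarily introduce a momentum uncertainty:
Δp ≥ ℏ/(2Δx)
Δp_min = (1.055e-34 J·s) / (2 × 5.800e-10 m)
Δp_min = 9.091e-26 kg·m/s

The more precisely we measure position, the greater the momentum disturbance.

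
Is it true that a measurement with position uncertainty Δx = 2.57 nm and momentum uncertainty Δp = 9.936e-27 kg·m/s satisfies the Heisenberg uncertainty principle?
No, it violates the uncertainty principle (impossible measurement).

Calculate the product ΔxΔp:
ΔxΔp = (2.570e-09 m) × (9.936e-27 kg·m/s)
ΔxΔp = 2.554e-35 J·s

Compare to the minimum allowed value ℏ/2:
ℏ/2 = 5.273e-35 J·s

Since ΔxΔp = 2.554e-35 J·s < 5.273e-35 J·s = ℏ/2,
the measurement violates the uncertainty principle.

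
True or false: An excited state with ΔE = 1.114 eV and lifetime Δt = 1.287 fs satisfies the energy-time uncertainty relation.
Yes, it satisfies the uncertainty relation.

Calculate the product ΔEΔt:
ΔE = 1.114 eV = 1.785e-19 J
ΔEΔt = (1.785e-19 J) × (1.287e-15 s)
ΔEΔt = 2.297e-34 J·s

Compare to the minimum allowed value ℏ/2:
ℏ/2 = 5.273e-35 J·s

Since ΔEΔt = 2.297e-34 J·s ≥ 5.273e-35 J·s = ℏ/2,
this satisfies the uncertainty relation.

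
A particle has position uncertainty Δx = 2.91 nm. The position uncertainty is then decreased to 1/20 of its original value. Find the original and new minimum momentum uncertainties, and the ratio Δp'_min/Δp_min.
Original Δp_min = 1.812 × 10^-26 kg·m/s; new Δp'_min = 3.624 × 10^-25 kg·m/s; ratio Δp'_min/Δp_min = 20.

From the uncertainty principle ΔxΔp ≥ ℏ/2, the minimum momentum uncertainty is Δp_min = ℏ/(2Δx).

Original (Δx = 2.91 nm = 2.910e-09 m):
Δp_min = (1.055e-34 J·s)/(2 × 2.910e-09 m) = 1.812e-26 kg·m/s

When Δx → (1/20)Δx:
Δp'_min = ℏ/(2 × (1/20)Δx) = 20 × ℏ/(2Δx) = 20 × Δp_min
Δp'_min = 20 × 1.812e-26 kg·m/s = 3.624e-25 kg·m/s

Since Δp_min ∝ 1/Δx, when Δx is decreased to 1/20 of its original value, Δp_min increases to 20 times its original value.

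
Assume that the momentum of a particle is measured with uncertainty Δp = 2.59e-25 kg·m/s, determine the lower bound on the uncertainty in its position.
203.585 pm

Using the Heisenberg uncertainty principle:
ΔxΔp ≥ ℏ/2

The minimum uncertainty in position is:
Δx_min = ℏ/(2Δp)
Δx_min = (1.055e-34 J·s) / (2 × 2.590e-25 kg·m/s)
Δx_min = 2.036e-10 m = 203.585 pm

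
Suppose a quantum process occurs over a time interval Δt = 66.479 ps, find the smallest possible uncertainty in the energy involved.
4.951 μeV

Using the energy-time uncertainty principle:
ΔEΔt ≥ ℏ/2

The minimum uncertainty in energy is:
ΔE_min = ℏ/(2Δt)
ΔE_min = (1.055e-34 J·s) / (2 × 6.648e-11 s)
ΔE_min = 7.932e-25 J = 4.951 μeV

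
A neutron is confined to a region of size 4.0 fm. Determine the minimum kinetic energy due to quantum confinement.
323.770 keV

Using the uncertainty principle:

1. Position uncertainty: Δx ≈ 4.000e-15 m
2. Minimum momentum uncertainty: Δp = ℏ/(2Δx) = 1.318e-20 kg·m/s
3. Minimum kinetic energy:
   KE = (Δp)²/(2m) = (1.318e-20)²/(2 × 1.675e-27 kg)
   KE = 5.187e-14 J = 323.770 keV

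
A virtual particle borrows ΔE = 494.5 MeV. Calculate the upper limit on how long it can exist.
6.655 × 10^-25 s

Using the energy-time uncertainty principle:
ΔEΔt ≥ ℏ/2

For a virtual particle borrowing energy ΔE, the maximum lifetime is:
Δt_max = ℏ/(2ΔE)

Converting energy:
ΔE = 494.5 MeV = 7.923e-11 J

Δt_max = (1.055e-34 J·s) / (2 × 7.923e-11 J)
Δt_max = 6.655e-25 s = 6.655 × 10^-25 s

Virtual particles with higher borrowed energy exist for shorter times.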